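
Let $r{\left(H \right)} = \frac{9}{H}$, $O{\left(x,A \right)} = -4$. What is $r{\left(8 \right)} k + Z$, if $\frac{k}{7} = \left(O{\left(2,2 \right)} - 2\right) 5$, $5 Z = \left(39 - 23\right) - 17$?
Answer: $- \frac{4729}{20} \approx -236.45$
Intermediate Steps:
$Z = - \frac{1}{5}$ ($Z = \frac{\left(39 - 23\right) - 17}{5} = \frac{16 - 17}{5} = \frac{1}{5} \left(-1\right) = - \frac{1}{5} \approx -0.2$)
$k = -210$ ($k = 7 \left(-4 - 2\right) 5 = 7 \left(\left(-6\right) 5\right) = 7 \left(-30\right) = -210$)
$r{\left(8 \right)} k + Z = \frac{9}{8} \left(-210\right) - \frac{1}{5} = - \frac{945}{4} - \frac{1}{5} = - \frac{4729}{20}$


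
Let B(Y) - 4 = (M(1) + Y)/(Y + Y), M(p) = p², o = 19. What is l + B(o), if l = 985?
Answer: 18801/19 ≈ 989.53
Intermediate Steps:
B(Y) = 4 + (1 + Y)/(2*Y) (B(Y) = 4 + (1² + Y)/(Y + Y) = 4 + (1 + Y)/((2*Y)) = 4 + (1 + Y)*(1/(2*Y)) = 4 + (1 + Y)/(2*Y))
l + B(o) = 985 + (½)*(1 + 9*19)/19 = 985 + (½)*(1/19)*(1 + 171) = 985 + (½)*(1/19)*172 = 985 + 86/19 = 18801/19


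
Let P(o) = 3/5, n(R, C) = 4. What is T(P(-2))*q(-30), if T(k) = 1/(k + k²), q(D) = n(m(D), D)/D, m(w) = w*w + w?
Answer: -5/36 ≈ -0.13889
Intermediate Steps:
m(w) = w + w² (m(w) = w² + w = w + w²)
q(D) = 4/D
P(o) = ⅗ (P(o) = 3*(⅕) = ⅗)
T(P(-2))*q(-30) = (1/((⅗)*(1 + ⅗)))*(4/(-30)) = (5/(3*(8/5)))*(4*(-1/30)) = ((5/3)*(5/8))*(-2/15) = (25/24)*(-2/15) = -5/36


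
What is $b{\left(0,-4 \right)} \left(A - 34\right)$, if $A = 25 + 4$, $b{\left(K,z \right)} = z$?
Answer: $20$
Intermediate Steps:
$A = 29$
$b{\left(0,-4 \right)} \left(A - 34\right) = - 4 \left(29 - 34\right) = \left(-4\right) \left(-5\right) = 20$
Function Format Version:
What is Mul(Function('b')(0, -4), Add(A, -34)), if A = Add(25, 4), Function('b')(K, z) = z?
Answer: 20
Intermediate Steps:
A = 29
Mul(Function('b')(0, -4), Add(A, -34)) = Mul(-4, Add(29, -34)) = Mul(-4, -5) = 20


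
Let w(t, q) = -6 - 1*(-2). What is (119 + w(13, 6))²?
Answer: 13225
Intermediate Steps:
w(t, q) = -4 (w(t, q) = -6 + 2 = -4)
(119 + w(13, 6))² = (119 - 4)² = 115² = 13225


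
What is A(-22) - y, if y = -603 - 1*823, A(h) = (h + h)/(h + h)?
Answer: 1427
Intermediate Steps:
A(h) = 1 (A(h) = (2*h)/((2*h)) = (2*h)*(1/(2*h)) = 1)
y = -1426 (y = -603 - 823 = -1426)
A(-22) - y = 1 - 1*(-1426) = 1 + 1426 = 1427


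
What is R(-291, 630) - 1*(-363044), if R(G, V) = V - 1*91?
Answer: 363583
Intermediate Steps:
R(G, V) = -91 + V (R(G, V) = V - 91 = -91 + V)
R(-291, 630) - 1*(-363044) = (-91 + 630) - 1*(-363044) = 539 + 363044 = 363583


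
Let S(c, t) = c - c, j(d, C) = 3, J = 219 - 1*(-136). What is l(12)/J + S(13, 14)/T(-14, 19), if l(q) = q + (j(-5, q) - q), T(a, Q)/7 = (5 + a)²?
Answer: 3/355 ≈ 0.0084507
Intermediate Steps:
J = 355 (J = 219 + 136 = 355)
S(c, t) = 0
T(a, Q) = 7*(5 + a)²
l(q) = 3 (l(q) = q + (3 - q) = 3)
l(12)/J + S(13, 14)/T(-14, 19) = 3/355 + 0/((7*(5 - 14)²)) = 3*(1/355) + 0/((7*(-9)²)) = 3/355 + 0/((7*81)) = 3/355 + 0/567 = 3/355 + 0*(1/567) = 3/355 + 0 = 3/355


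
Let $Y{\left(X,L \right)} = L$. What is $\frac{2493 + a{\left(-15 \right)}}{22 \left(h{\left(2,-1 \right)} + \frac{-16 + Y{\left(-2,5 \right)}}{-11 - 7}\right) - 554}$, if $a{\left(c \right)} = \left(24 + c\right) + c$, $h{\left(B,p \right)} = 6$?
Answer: $- \frac{22383}{3677} \approx -6.0873$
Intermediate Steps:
$a{\left(c \right)} = 24 + 2 c$
$\frac{2493 + a{\left(-15 \right)}}{22 \left(h{\left(2,-1 \right)} + \frac{-16 + Y{\left(-2,5 \right)}}{-11 - 7}\right) - 554} = \frac{2493 + \left(24 + 2 \left(-15\right)\right)}{22 \left(6 + \frac{-16 + 5}{-11 - 7}\right) - 554} = \frac{2493 + \left(24 - 30\right)}{22 \left(6 - \frac{11}{-18}\right) - 554} = \frac{2493 - 6}{22 \left(6 - - \frac{11}{18}\right) - 554} = \frac{2487}{22 \left(6 + \frac{11}{18}\right) - 554} = \frac{2487}{22 \cdot \frac{119}{18} - 554} = \frac{2487}{\frac{1309}{9} - 554} = \frac{2487}{- \frac{3677}{9}} = 2487 \left(- \frac{9}{3677}\right) = - \frac{22383}{3677}$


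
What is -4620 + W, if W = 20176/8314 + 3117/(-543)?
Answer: -3478659735/752417 ≈ -4623.3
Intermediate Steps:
W = -2493195/752417 (W = 20176*(1/8314) + 3117*(-1/543) = 10088/4157 - 1039/181 = -2493195/752417 ≈ -3.3136)
-4620 + W = -4620 - 2493195/752417 = -3478659735/752417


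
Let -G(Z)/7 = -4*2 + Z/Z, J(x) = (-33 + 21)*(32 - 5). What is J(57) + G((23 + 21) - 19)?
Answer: -275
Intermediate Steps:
J(x) = -324 (J(x) = -12*27 = -324)
G(Z) = 49 (G(Z) = -7*(-4*2 + Z/Z) = -7*(-8 + 1) = -7*(-7) = 49)
J(57) + G((23 + 21) - 19) = -324 + 49 = -275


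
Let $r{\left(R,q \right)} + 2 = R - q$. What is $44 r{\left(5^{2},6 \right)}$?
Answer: $748$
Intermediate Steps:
$r{\left(R,q \right)} = -2 + R - q$ ($r{\left(R,q \right)} = -2 + \left(R - q\right) = -2 + R - q$)
$44 r{\left(5^{2},6 \right)} = 44 \left(-2 + 5^{2} - 6\right) = 44 \left(-2 + 25 - 6\right) = 44 \cdot 17 = 748$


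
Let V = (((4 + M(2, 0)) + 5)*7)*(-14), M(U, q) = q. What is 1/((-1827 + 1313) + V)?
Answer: -1/1396 ≈ -0.00071633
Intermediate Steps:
V = -882 (V = (((4 + 0) + 5)*7)*(-14) = ((4 + 5)*7)*(-14) = (9*7)*(-14) = 63*(-14) = -882)
1/((-1827 + 1313) + V) = 1/((-1827 + 1313) - 882) = 1/(-514 - 882) = 1/(-1396) = -1/1396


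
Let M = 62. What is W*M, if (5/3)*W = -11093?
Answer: -2063298/5 ≈ -4.1266e+5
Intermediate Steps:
W = -33279/5 (W = (⅗)*(-11093) = -33279/5 ≈ -6655.8)
W*M = -33279/5*62 = -2063298/5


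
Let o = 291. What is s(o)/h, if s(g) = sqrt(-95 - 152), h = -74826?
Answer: -I*sqrt(247)/74826 ≈ -0.00021004*I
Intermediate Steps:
s(g) = I*sqrt(247) (s(g) = sqrt(-247) = I*sqrt(247))
s(o)/h = (I*sqrt(247))/(-74826) = (I*sqrt(247))*(-1/74826) = -I*sqrt(247)/74826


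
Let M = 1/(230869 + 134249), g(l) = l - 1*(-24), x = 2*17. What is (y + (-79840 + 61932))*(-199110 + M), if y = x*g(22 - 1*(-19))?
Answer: 570611664440171/182559 ≈ 3.1256e+9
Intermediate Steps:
x = 34
g(l) = 24 + l (g(l) = l + 24 = 24 + l)
y = 2210 (y = 34*(24 + (22 - 1*(-19))) = 34*(24 + (22 + 19)) = 34*(24 + 41) = 34*65 = 2210)
M = 1/365118 ≈ 2.7388e-6
(y + (-79840 + 61932))*(-199110 + M) = (2210 + (-79840 + 61932))*(-199110 + 1/365118) = (2210 - 17908)*(-72698644979/365118) = -15698*(-72698644979/365118) = 570611664440171/182559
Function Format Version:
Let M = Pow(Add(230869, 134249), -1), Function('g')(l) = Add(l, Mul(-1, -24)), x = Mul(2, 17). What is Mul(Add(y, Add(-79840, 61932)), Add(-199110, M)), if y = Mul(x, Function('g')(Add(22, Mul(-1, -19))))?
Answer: Rational(570611664440171, 182559) ≈ 3.1256e+9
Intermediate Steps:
x = 34
Function('g')(l) = Add(24, l) (Function('g')(l) = Add(l, 24) = Add(24, l))
y = 2210 (y = Mul(34, Add(24, Add(22, Mul(-1, -19)))) = Mul(34, Add(24, Add(22, 19))) = Mul(34, Add(24, 41)) = Mul(34, 65) = 2210)
M = Rational(1, 365118) (M = Pow(365118, -1) = Rational(1, 365118) ≈ 2.7388e-6)
Mul(Add(y, Add(-79840, 61932)), Add(-199110, M)) = Mul(Add(2210, Add(-79840, 61932)), Add(-199110, Rational(1, 365118))) = Mul(Add(2210, -17908), Rational(-72698644979, 365118)) = Mul(-15698, Rational(-72698644979, 365118)) = Rational(570611664440171, 182559)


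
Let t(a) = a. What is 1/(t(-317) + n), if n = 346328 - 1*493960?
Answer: -1/147949 ≈ -6.7591e-6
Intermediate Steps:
n = -147632 (n = 346328 - 493960 = -147632)
1/(t(-317) + n) = 1/(-317 - 147632) = 1/(-147949) = -1/147949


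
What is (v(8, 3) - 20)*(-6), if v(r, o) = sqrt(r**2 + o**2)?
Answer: 120 - 6*sqrt(73) ≈ 68.736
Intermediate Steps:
v(r, o) = sqrt(o**2 + r**2)
(v(8, 3) - 20)*(-6) = (sqrt(3**2 + 8**2) - 20)*(-6) = (sqrt(9 + 64) - 20)*(-6) = (sqrt(73) - 20)*(-6) = (-20 + sqrt(73))*(-6) = 120 - 6*sqrt(73)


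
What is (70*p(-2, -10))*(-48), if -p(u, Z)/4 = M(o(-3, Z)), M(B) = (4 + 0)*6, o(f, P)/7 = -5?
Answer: 322560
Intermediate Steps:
o(f, P) = -35 (o(f, P) = 7*(-5) = -35)
M(B) = 24 (M(B) = 4*6 = 24)
p(u, Z) = -96 (p(u, Z) = -4*24 = -96)
(70*p(-2, -10))*(-48) = (70*(-96))*(-48) = -6720*(-48) = 322560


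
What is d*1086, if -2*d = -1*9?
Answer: 4887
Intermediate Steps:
d = 9/2 (d = -(-1)*9/2 = -½*(-9) = 9/2 ≈ 4.5000)
d*1086 = (9/2)*1086 = 4887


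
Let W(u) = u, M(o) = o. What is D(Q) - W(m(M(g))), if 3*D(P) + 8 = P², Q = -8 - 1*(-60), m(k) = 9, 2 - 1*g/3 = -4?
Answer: 2669/3 ≈ 889.67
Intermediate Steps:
g = 18 (g = 6 - 3*(-4) = 6 + 12 = 18)
Q = 52 (Q = -8 + 60 = 52)
D(P) = -8/3 + P²/3
D(Q) - W(m(M(g))) = (-8/3 + (⅓)*52²) - 1*9 = (-8/3 + (⅓)*2704) - 9 = (-8/3 + 2704/3) - 9 = 2696/3 - 9 = 2669/3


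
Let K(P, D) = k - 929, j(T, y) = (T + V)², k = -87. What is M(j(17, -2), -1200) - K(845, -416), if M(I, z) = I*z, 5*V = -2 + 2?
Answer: -345784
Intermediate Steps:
V = 0 (V = (-2 + 2)/5 = (⅕)*0 = 0)
j(T, y) = T² (j(T, y) = (T + 0)² = T²)
K(P, D) = -1016 (K(P, D) = -87 - 929 = -1016)
M(j(17, -2), -1200) - K(845, -416) = 17²*(-1200) - 1*(-1016) = 289*(-1200) + 1016 = -346800 + 1016 = -345784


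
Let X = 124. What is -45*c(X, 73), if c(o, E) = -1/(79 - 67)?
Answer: 15/4 ≈ 3.7500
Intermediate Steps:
c(o, E) = -1/12
-45*c(X, 73) = -45*(-1/12) = 15/4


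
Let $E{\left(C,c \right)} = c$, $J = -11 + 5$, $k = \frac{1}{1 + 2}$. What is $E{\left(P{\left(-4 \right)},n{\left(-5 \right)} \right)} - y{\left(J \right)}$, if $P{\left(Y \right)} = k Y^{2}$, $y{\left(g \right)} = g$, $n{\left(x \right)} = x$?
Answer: $1$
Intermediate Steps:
$k = \frac{1}{3} \approx 0.33333$
$J = -6$
$P{\left(Y \right)} = \frac{Y^{2}}{3}$
$E{\left(P{\left(-4 \right)},n{\left(-5 \right)} \right)} - y{\left(J \right)} = -5 - -6 = -5 + 6 = 1$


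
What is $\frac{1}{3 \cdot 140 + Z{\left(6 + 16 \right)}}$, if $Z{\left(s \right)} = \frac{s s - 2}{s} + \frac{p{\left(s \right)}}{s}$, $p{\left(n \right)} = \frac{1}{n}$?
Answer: $\frac{484}{213885} \approx 0.0022629$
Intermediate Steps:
$Z{\left(s \right)} = \frac{1}{s^{2}} + \frac{-2 + s^{2}}{s}$ ($Z{\left(s \right)} = \frac{s s - 2}{s} + \frac{1}{s s} = \frac{s^{2} - 2}{s} + \frac{1}{s^{2}} = \frac{-2 + s^{2}}{s} + \frac{1}{s^{2}} = \frac{1}{s^{2}} + \frac{-2 + s^{2}}{s}$)
$\frac{1}{3 \cdot 140 + Z{\left(6 + 16 \right)}} = \frac{1}{3 \cdot 140 + \left(\left(6 + 16\right) + \frac{1}{\left(6 + 16\right)^{2}} - \frac{2}{6 + 16}\right)} = \frac{1}{420 + \left(22 + \frac{1}{484} - \frac{2}{22}\right)} = \frac{1}{420 + \left(22 + \frac{1}{484} - \frac{1}{11}\right)} = \frac{1}{420 + \frac{10605}{484}} = \frac{1}{\frac{213885}{484}} = \frac{484}{213885}$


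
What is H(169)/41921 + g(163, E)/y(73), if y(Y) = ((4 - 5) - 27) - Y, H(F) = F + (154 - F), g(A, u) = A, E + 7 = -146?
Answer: -619779/384911 ≈ -1.6102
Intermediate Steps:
E = -153 (E = -7 - 146 = -153)
H(F) = 154
y(Y) = -28 - Y (y(Y) = (-1 - 27) - Y = -28 - Y)
H(169)/41921 + g(163, E)/y(73) = 154/41921 + 163/(-28 - 1*73) = 154*(1/41921) + 163/(-28 - 73) = 14/3811 + 163/(-101) = 14/3811 + 163*(-1/101) = 14/3811 - 163/101 = -619779/384911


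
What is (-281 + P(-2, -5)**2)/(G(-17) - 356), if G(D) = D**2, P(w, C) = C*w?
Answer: 181/67 ≈ 2.7015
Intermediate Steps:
(-281 + P(-2, -5)**2)/(G(-17) - 356) = (-281 + (-5*(-2))**2)/((-17)**2 - 356) = (-281 + 10**2)/(289 - 356) = (-281 + 100)/(-67) = -181*(-1/67) = 181/67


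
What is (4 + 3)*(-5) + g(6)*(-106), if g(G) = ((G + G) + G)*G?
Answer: -11483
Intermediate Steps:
g(G) = 3*G² (g(G) = (2*G + G)*G = (3*G)*G = 3*G²)
(4 + 3)*(-5) + g(6)*(-106) = (4 + 3)*(-5) + (3*6²)*(-106) = 7*(-5) + (3*36)*(-106) = -35 + 108*(-106) = -35 - 11448 = -11483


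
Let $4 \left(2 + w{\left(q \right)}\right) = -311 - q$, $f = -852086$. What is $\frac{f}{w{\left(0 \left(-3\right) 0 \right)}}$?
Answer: $\frac{3408344}{319} \approx 10684.0$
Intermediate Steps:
$w{\left(q \right)} = - \frac{319}{4} - \frac{q}{4}$ ($w{\left(q \right)} = -2 + \frac{-311 - q}{4} = -2 - \left(\frac{311}{4} + \frac{q}{4}\right) = - \frac{319}{4} - \frac{q}{4}$)
$\frac{f}{w{\left(0 \left(-3\right) 0 \right)}} = - \frac{852086}{- \frac{319}{4} - \frac{0 \left(-3\right) 0}{4}} = - \frac{852086}{- \frac{319}{4} - \frac{0 \cdot 0}{4}} = - \frac{852086}{- \frac{319}{4} - 0} = - \frac{852086}{- \frac{319}{4} + 0} = - \frac{852086}{- \frac{319}{4}} = \left(-852086\right) \left(- \frac{4}{319}\right) = \frac{3408344}{319}$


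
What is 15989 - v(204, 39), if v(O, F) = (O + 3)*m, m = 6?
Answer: 14747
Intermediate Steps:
v(O, F) = 18 + 6*O (v(O, F) = (O + 3)*6 = (3 + O)*6 = 18 + 6*O)
15989 - v(204, 39) = 15989 - (18 + 6*204) = 15989 - (18 + 1224) = 15989 - 1*1242 = 15989 - 1242 = 14747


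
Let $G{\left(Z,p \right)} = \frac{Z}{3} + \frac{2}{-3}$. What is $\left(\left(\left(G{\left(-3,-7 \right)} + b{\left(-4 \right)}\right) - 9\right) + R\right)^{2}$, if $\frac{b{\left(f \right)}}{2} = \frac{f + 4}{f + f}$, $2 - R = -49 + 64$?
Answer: $\frac{5041}{9} \approx 560.11$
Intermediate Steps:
$G{\left(Z,p \right)} = - \frac{2}{3} + \frac{Z}{3}$ ($G{\left(Z,p \right)} = Z \frac{1}{3} + 2 \left(- \frac{1}{3}\right) = \frac{Z}{3} - \frac{2}{3} = - \frac{2}{3} + \frac{Z}{3}$)
$R = -13$ ($R = 2 - \left(-49 + 64\right) = 2 - 15 = -13$)
$b{\left(f \right)} = \frac{4 + f}{f}$ ($b{\left(f \right)} = 2 \frac{f + 4}{f + f} = 2 \frac{4 + f}{2 f} = \frac{4 + f}{f}$)
$\left(\left(\left(G{\left(-3,-7 \right)} + b{\left(-4 \right)}\right) - 9\right) + R\right)^{2} = \left(\left(\left(\left(- \frac{2}{3} + \frac{1}{3} \left(-3\right)\right) + \frac{4 - 4}{-4}\right) - 9\right) - 13\right)^{2} = \left(\left(\left(\left(- \frac{2}{3} - 1\right) - 0\right) - 9\right) - 13\right)^{2} = \left(\left(\left(- \frac{5}{3} + 0\right) - 9\right) - 13\right)^{2} = \left(\left(- \frac{5}{3} - 9\right) - 13\right)^{2} = \left(- \frac{32}{3} - 13\right)^{2} = \left(- \frac{71}{3}\right)^{2} = \frac{5041}{9}$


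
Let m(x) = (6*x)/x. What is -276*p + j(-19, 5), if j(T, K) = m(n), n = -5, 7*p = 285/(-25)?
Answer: 15942/35 ≈ 455.49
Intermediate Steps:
p = -57/35 (p = (285/(-25))/7 = (285*(-1/25))/7 = (⅐)*(-57/5) = -57/35 ≈ -1.6286)
m(x) = 6
j(T, K) = 6
-276*p + j(-19, 5) = -276*(-57/35) + 6 = 15732/35 + 6 = 15942/35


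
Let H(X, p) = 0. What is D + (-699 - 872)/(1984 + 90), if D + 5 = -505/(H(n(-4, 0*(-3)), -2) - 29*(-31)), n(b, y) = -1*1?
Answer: -11782329/1864526 ≈ -6.3192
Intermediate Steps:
n(b, y) = -1
D = -5000/899 (D = -5 - 505/(0 - 29*(-31)) = -5 - 505/(0 + 899) = -5 - 505/899 = -5000/899 ≈ -5.5617)
D + (-699 - 872)/(1984 + 90) = -5000/899 + (-699 - 872)/(1984 + 90) = -5000/899 - 1571/2074 = -11782329/1864526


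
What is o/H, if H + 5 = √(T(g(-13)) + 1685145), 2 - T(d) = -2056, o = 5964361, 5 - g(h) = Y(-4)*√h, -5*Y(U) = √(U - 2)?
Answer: 29821805/1687178 + 17893083*√187467/1687178 ≈ 4609.5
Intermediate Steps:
Y(U) = -√(-2 + U)/5 (Y(U) = -√(U - 2)/5 = -√(-2 + U)/5)
g(h) = 5 + I*√6*√h/5 (g(h) = 5 - (-√(-2 - 4)/5)*√h = 5 - (-I*√6/5)*√h = 5 - (-1)*I*√6*√h/5 = 5 + I*√6*√h/5)
T(d) = 2058 (T(d) = 2 - 1*(-2056) = 2 + 2056 = 2058)
H = -5 + 3*√187467 (H = -5 + √(2058 + 1685145) = -5 + √1687203 = -5 + 3*√187467 ≈ 1293.9)
o/H = 5964361/(-5 + 3*√187467)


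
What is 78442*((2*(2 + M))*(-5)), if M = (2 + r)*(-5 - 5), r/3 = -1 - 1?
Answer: -32945640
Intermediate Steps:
r = -6 (r = 3*(-1 - 1) = 3*(-2) = -6)
M = 40 (M = (2 - 6)*(-5 - 5) = -4*(-10) = 40)
78442*((2*(2 + M))*(-5)) = 78442*((2*(2 + 40))*(-5)) = 78442*((2*42)*(-5)) = 78442*(84*(-5)) = 78442*(-420) = -32945640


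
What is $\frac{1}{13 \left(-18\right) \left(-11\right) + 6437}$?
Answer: $\frac{1}{9011} \approx 0.00011098$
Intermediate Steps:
$\frac{1}{13 \left(-18\right) \left(-11\right) + 6437} = \frac{1}{\left(-234\right) \left(-11\right) + 6437} = \frac{1}{2574 + 6437} = \frac{1}{9011}$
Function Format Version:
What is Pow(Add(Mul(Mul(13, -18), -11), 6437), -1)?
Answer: Rational(1, 9011) ≈ 0.00011098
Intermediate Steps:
Pow(Add(Mul(Mul(13, -18), -11), 6437), -1) = Pow(Add(Mul(-234, -11), 6437), -1) = Pow(Add(2574, 6437), -1) = Pow(9011, -1) = Rational(1, 9011)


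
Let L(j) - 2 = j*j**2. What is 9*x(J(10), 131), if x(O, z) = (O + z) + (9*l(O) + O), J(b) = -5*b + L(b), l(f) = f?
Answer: 95427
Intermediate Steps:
L(j) = 2 + j**3 (L(j) = 2 + j*j**2 = 2 + j**3)
J(b) = 2 + b**3 - 5*b (J(b) = -5*b + (2 + b**3) = 2 + b**3 - 5*b)
x(O, z) = z + 11*O (x(O, z) = (O + z) + (9*O + O) = (O + z) + 10*O = z + 11*O)
9*x(J(10), 131) = 9*(131 + 11*(2 + 10**3 - 5*10)) = 9*(131 + 11*(2 + 1000 - 50)) = 9*(131 + 11*952) = 9*(131 + 10472) = 9*10603 = 95427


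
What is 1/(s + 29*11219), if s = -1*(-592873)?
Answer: 1/918224 ≈ 1.0891e-6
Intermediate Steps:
s = 592873
1/(s + 29*11219) = 1/(592873 + 29*11219) = 1/(592873 + 325351) = 1/918224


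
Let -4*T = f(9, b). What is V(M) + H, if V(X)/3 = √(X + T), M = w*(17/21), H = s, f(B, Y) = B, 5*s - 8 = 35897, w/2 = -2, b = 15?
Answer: 7181 + I*√9681/14 ≈ 7181.0 + 7.028*I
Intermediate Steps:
w = -4 (w = 2*(-2) = -4)
s = 7181 (s = 8/5 + (⅕)*35897 = 8/5 + 35897/5 = 7181)
T = -9/4 (T = -¼*9 = -9/4 ≈ -2.2500)
H = 7181
M = -68/21 ≈ -3.2381
V(X) = 3*√(-9/4 + X) (V(X) = 3*√(X - 9/4) = 3*√(-9/4 + X))
V(M) + H = 3*√(-9 + 4*(-68/21))/2 + 7181 = 3*√(-9 - 272/21)/2 + 7181 = 3*√(-461/21)/2 + 7181 = 3*(I*√9681/21)/2 + 7181 = I*√9681/14 + 7181 = 7181 + I*√9681/14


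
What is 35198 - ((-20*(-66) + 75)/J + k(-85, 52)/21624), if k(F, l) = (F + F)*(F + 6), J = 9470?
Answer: 21199011029/602292 ≈ 35197.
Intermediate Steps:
k(F, l) = 2*F*(6 + F) (k(F, l) = (2*F)*(6 + F) = 2*F*(6 + F))
35198 - ((-20*(-66) + 75)/J + k(-85, 52)/21624) = 35198 - ((-20*(-66) + 75)/9470 + (2*(-85)*(6 - 85))/21624) = 35198 - ((1320 + 75)*(1/9470) + (2*(-85)*(-79))*(1/21624)) = 35198 - (1395*(1/9470) + 13430*(1/21624)) = 35198 - (279/1894 + 395/636) = 35198 - 1*462787/602292 = 35198 - 462787/602292 = 21199011029/602292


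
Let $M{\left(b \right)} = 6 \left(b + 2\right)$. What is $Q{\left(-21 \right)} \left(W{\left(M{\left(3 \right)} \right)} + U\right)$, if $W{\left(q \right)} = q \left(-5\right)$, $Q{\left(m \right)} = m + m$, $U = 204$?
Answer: $-2268$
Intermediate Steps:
$Q{\left(m \right)} = 2 m$
$M{\left(b \right)} = 12 + 6 b$ ($M{\left(b \right)} = 6 \left(2 + b\right) = 12 + 6 b$)
$W{\left(q \right)} = - 5 q$
$Q{\left(-21 \right)} \left(W{\left(M{\left(3 \right)} \right)} + U\right) = 2 \left(-21\right) \left(- 5 \left(12 + 6 \cdot 3\right) + 204\right) = - 42 \left(- 5 \left(12 + 18\right) + 204\right) = - 42 \left(\left(-5\right) 30 + 204\right) = - 42 \left(-150 + 204\right) = \left(-42\right) 54 = -2268$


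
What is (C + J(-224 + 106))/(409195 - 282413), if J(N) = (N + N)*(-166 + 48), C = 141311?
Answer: 169159/126782 ≈ 1.3343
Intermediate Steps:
J(N) = -236*N (J(N) = (2*N)*(-118) = -236*N)
(C + J(-224 + 106))/(409195 - 282413) = (141311 - 236*(-224 + 106))/(409195 - 282413) = (141311 - 236*(-118))/126782 = (141311 + 27848)*(1/126782) = 169159*(1/126782) = 169159/126782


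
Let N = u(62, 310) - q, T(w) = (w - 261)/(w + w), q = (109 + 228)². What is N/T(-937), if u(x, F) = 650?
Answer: -105805103/599 ≈ -1.7664e+5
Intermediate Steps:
q = 113569 (q = 337² = 113569)
T(w) = (-261 + w)/(2*w) (T(w) = (-261 + w)/((2*w)) = (-261 + w)*(1/(2*w)) = (-261 + w)/(2*w))
N = -112919 (N = 650 - 1*113569 = 650 - 113569 = -112919)
N/T(-937) = -112919*(-1874/(-261 - 937)) = -112919/((½)*(-1/937)*(-1198)) = -112919/599/937 = -112919*937/599 = -105805103/599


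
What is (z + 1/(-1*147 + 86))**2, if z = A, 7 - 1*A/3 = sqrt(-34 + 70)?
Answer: 33124/3721 ≈ 8.9019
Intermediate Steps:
A = 3 (A = 21 - 3*sqrt(-34 + 70) = 21 - 3*sqrt(36) = 21 - 3*6 = 21 - 18 = 3)
z = 3
(z + 1/(-1*147 + 86))**2 = (3 + 1/(-1*147 + 86))**2 = (3 + 1/(-147 + 86))**2 = (3 + 1/(-61))**2 = (3 - 1/61)**2 = (182/61)**2 = 33124/3721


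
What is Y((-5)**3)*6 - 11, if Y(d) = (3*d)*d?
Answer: 281239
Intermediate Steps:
Y(d) = 3*d**2
Y((-5)**3)*6 - 11 = (3*((-5)**3)**2)*6 - 11 = (3*(-125)**2)*6 - 11 = (3*15625)*6 - 11 = 46875*6 - 11 = 281250 - 11 = 281239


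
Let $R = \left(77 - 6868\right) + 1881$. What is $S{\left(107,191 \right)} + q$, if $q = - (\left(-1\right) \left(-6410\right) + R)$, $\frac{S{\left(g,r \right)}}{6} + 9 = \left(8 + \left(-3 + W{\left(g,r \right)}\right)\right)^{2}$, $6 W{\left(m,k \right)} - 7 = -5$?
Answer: $- \frac{4150}{3} \approx -1383.3$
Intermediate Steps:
$R = -4910$ ($R = -6791 + 1881 = -4910$)
$W{\left(m,k \right)} = \frac{1}{3}$ ($W{\left(m,k \right)} = \frac{7}{6} + \frac{1}{6} \left(-5\right) = \frac{7}{6} - \frac{5}{6} = \frac{1}{3}$)
$S{\left(g,r \right)} = \frac{350}{3}$ ($S{\left(g,r \right)} = -54 + 6 \left(8 + \left(-3 + \frac{1}{3}\right)\right)^{2} = -54 + 6 \left(8 - \frac{8}{3}\right)^{2} = -54 + 6 \left(\frac{16}{3}\right)^{2} = -54 + 6 \cdot \frac{256}{9} = -54 + \frac{512}{3} = \frac{350}{3}$)
$q = -1500$ ($q = - (\left(-1\right) \left(-6410\right) - 4910) = - (6410 - 4910) = \left(-1\right) 1500 = -1500$)
$S{\left(107,191 \right)} + q = \frac{350}{3} - 1500 = - \frac{4150}{3}$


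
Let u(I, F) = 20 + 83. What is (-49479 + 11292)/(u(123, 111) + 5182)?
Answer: -38187/5285 ≈ -7.2255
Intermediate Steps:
u(I, F) = 103
(-49479 + 11292)/(u(123, 111) + 5182) = (-49479 + 11292)/(103 + 5182) = -38187/5285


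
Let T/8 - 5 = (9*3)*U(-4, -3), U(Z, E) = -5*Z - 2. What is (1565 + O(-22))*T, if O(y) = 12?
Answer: 6194456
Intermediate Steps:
U(Z, E) = -2 - 5*Z
T = 3928 (T = 40 + 8*((9*3)*(-2 - 5*(-4))) = 40 + 8*(27*(-2 + 20)) = 40 + 8*(27*18) = 40 + 8*486 = 40 + 3888 = 3928)
(1565 + O(-22))*T = (1565 + 12)*3928 = 1577*3928 = 6194456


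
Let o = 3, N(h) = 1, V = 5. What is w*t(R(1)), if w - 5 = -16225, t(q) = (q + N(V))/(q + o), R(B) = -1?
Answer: 0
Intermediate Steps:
t(q) = (1 + q)/(3 + q) (t(q) = (q + 1)/(q + 3) = (1 + q)/(3 + q))
w = -16220 (w = 5 - 16225 = -16220)
w*t(R(1)) = -16220*(1 - 1)/(3 - 1) = -16220*0/2 = -8110*0 = -16220*0 = 0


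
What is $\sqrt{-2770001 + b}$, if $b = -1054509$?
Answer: $i \sqrt{3824510} \approx 1955.6 i$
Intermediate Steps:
$\sqrt{-2770001 + b} = \sqrt{-2770001 - 1054509} = \sqrt{-3824510} = i \sqrt{3824510}$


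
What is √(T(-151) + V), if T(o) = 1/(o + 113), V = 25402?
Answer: 5*√1467218/38 ≈ 159.38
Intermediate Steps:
T(o) = 1/(113 + o)
√(T(-151) + V) = √(1/(113 - 151) + 25402) = √(1/(-38) + 25402) = √(-1/38 + 25402) = √(965275/38) = 5*√1467218/38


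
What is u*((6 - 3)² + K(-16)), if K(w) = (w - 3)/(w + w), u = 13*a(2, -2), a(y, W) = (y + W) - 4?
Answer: -3991/8 ≈ -498.88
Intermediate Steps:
a(y, W) = -4 + W + y (a(y, W) = (W + y) - 4 = -4 + W + y)
u = -52 (u = 13*(-4 - 2 + 2) = 13*(-4) = -52)
K(w) = (-3 + w)/(2*w) (K(w) = (-3 + w)/((2*w)) = (-3 + w)*(1/(2*w)) = (-3 + w)/(2*w))
u*((6 - 3)² + K(-16)) = -52*((6 - 3)² + (½)*(-3 - 16)/(-16)) = -52*(3² + (½)*(-1/16)*(-19)) = -52*(9 + 19/32) = -52*307/32 = -3991/8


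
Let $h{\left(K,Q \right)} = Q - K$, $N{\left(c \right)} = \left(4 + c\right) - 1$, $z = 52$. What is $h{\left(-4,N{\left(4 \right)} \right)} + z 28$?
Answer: $1467$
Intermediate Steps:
$N{\left(c \right)} = 3 + c$
$h{\left(-4,N{\left(4 \right)} \right)} + z 28 = \left(\left(3 + 4\right) - -4\right) + 52 \cdot 28 = \left(7 + 4\right) + 1456 = 11 + 1456 = 1467$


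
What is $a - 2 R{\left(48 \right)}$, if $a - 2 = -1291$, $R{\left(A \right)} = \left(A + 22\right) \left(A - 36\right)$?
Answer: $-2969$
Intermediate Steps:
$R{\left(A \right)} = \left(-36 + A\right) \left(22 + A\right)$ ($R{\left(A \right)} = \left(22 + A\right) \left(-36 + A\right) = \left(-36 + A\right) \left(22 + A\right)$)
$a = -1289$ ($a = 2 - 1291 = -1289$)
$a - 2 R{\left(48 \right)} = -1289 - 2 \left(-792 + 48^{2} - 672\right) = -1289 - 2 \left(-792 + 2304 - 672\right) = -1289 - 1680 = -2969$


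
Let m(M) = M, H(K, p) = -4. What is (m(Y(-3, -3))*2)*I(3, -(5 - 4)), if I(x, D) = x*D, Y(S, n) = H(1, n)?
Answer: 24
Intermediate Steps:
Y(S, n) = -4
I(x, D) = D*x
(m(Y(-3, -3))*2)*I(3, -(5 - 4)) = (-4*2)*(-(5 - 4)*3) = -8*(-1*1)*3 = -(-8)*3 = -8*(-3) = 24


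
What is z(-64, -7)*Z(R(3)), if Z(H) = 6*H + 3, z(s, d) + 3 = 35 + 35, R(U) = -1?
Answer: -201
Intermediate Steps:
z(s, d) = 67 (z(s, d) = -3 + (35 + 35) = -3 + 70 = 67)
Z(H) = 3 + 6*H
z(-64, -7)*Z(R(3)) = 67*(3 + 6*(-1)) = 67*(3 - 6) = 67*(-3) = -201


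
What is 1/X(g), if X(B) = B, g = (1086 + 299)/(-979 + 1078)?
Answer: 99/1385 ≈ 0.071480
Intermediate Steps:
g = 1385/99 ≈ 13.990
1/X(g) = 1/(1385/99) = 99/1385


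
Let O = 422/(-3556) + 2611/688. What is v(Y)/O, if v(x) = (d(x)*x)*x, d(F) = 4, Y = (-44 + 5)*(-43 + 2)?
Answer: 6255285236928/2248595 ≈ 2.7819e+6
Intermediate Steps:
Y = 1599 (Y = -39*(-41) = 1599)
v(x) = 4*x**2 (v(x) = (4*x)*x = 4*x**2)
O = 2248595/611632 (O = 422*(-1/3556) + 2611*(1/688) = -211/1778 + 2611/688 = 2248595/611632 ≈ 3.6764)
v(Y)/O = (4*1599**2)/(2248595/611632) = (4*2556801)*(611632/2248595) = 10227204*(611632/2248595) = 6255285236928/2248595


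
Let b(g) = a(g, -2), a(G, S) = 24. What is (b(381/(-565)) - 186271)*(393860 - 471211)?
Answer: 14406391697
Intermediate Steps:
b(g) = 24
(b(381/(-565)) - 186271)*(393860 - 471211) = (24 - 186271)*(393860 - 471211) = -186247*(-77351) = 14406391697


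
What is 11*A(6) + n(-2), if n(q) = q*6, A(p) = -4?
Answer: -56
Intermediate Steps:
n(q) = 6*q
11*A(6) + n(-2) = 11*(-4) + 6*(-2) = -44 - 12 = -56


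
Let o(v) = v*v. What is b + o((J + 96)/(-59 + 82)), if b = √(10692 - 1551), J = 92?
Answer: 35344/529 + √9141 ≈ 162.42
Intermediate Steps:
b = √9141 ≈ 95.609
o(v) = v²
b + o((J + 96)/(-59 + 82)) = √9141 + ((92 + 96)/(-59 + 82))² = √9141 + (188/23)² = √9141 + 35344/529 = 35344/529 + √9141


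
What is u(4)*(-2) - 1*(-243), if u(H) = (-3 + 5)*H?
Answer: 227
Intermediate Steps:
u(H) = 2*H
u(4)*(-2) - 1*(-243) = (2*4)*(-2) - 1*(-243) = 8*(-2) + 243 = -16 + 243 = 227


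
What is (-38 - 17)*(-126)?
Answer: 6930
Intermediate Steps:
(-38 - 17)*(-126) = -55*(-126) = 6930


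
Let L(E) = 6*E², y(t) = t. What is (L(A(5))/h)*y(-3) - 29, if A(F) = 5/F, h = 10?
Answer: -154/5 ≈ -30.800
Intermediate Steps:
(L(A(5))/h)*y(-3) - 29 = ((6*(5/5)²)/10)*(-3) - 29 = ((6*(5*(⅕))²)*(⅒))*(-3) - 29 = ((6*1²)*(⅒))*(-3) - 29 = ((6*1)*(⅒))*(-3) - 29 = (6*(⅒))*(-3) - 29 = (⅗)*(-3) - 29 = -9/5 - 29 = -154/5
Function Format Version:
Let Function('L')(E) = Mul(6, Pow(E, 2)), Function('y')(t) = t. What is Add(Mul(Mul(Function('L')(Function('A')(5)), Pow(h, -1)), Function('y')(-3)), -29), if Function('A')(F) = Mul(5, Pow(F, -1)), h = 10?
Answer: Rational(-154, 5) ≈ -30.800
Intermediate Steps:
Add(Mul(Mul(Function('L')(Function('A')(5)), Pow(h, -1)), Function('y')(-3)), -29) = Add(Mul(Mul(Mul(6, Pow(Mul(5, Pow(5, -1)), 2)), Pow(10, -1)), -3), -29) = Add(Mul(Mul(Mul(6, Pow(Mul(5, Rational(1, 5)), 2)), Rational(1, 10)), -3), -29) = Add(Mul(Mul(Mul(6, Pow(1, 2)), Rational(1, 10)), -3), -29) = Add(Mul(Mul(Mul(6, 1), Rational(1, 10)), -3), -29) = Add(Mul(Mul(6, Rational(1, 10)), -3), -29) = Add(Mul(Rational(3, 5), -3), -29) = Add(Rational(-9, 5), -29) = Rational(-154, 5)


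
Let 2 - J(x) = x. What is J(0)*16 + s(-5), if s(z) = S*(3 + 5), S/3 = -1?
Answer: 8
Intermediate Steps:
S = -3 (S = 3*(-1) = -3)
J(x) = 2 - x
s(z) = -24 (s(z) = -3*(3 + 5) = -3*8 = -24)
J(0)*16 + s(-5) = (2 - 1*0)*16 - 24 = (2 + 0)*16 - 24 = 2*16 - 24 = 32 - 24 = 8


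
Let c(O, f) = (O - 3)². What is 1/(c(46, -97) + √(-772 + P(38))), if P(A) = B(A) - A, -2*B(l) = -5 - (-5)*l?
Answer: 3698/6839407 - 19*I*√10/6839407 ≈ 0.00054069 - 8.7849e-6*I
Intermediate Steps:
B(l) = 5/2 - 5*l/2 (B(l) = -(-5 - (-5)*l)/2 = -(-5 + 5*l)/2 = 5/2 - 5*l/2)
c(O, f) = (-3 + O)²
P(A) = 5/2 - 7*A/2 (P(A) = (5/2 - 5*A/2) - A = 5/2 - 7*A/2)
1/(c(46, -97) + √(-772 + P(38))) = 1/((-3 + 46)² + √(-772 + (5/2 - 7/2*38))) = 1/(43² + √(-772 + (5/2 - 133))) = 1/(1849 + √(-772 - 261/2)) = 1/(1849 + √(-1805/2)) = 1/(1849 + 19*I*√10/2)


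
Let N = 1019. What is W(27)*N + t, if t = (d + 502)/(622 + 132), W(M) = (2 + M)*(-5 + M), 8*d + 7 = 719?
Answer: 490192579/754 ≈ 6.5012e+5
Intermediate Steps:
d = 89 (d = -7/8 + (⅛)*719 = -7/8 + 719/8 = 89)
W(M) = (-5 + M)*(2 + M)
t = 591/754 (t = (89 + 502)/(622 + 132) = 591/754 ≈ 0.78382)
W(27)*N + t = (-10 + 27² - 3*27)*1019 + 591/754 = (-10 + 729 - 81)*1019 + 591/754 = 638*1019 + 591/754 = 650122 + 591/754 = 490192579/754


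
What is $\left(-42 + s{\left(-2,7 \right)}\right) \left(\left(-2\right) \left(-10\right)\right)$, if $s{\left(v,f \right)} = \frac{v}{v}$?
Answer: $-820$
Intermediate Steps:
$s{\left(v,f \right)} = 1$
$\left(-42 + s{\left(-2,7 \right)}\right) \left(\left(-2\right) \left(-10\right)\right) = \left(-42 + 1\right) \left(\left(-2\right) \left(-10\right)\right) = \left(-41\right) 20 = -820$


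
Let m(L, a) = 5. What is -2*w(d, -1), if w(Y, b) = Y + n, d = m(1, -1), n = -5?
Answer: 0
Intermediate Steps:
d = 5
w(Y, b) = -5 + Y (w(Y, b) = Y - 5 = -5 + Y)
-2*w(d, -1) = -2*(-5 + 5) = -2*0 = 0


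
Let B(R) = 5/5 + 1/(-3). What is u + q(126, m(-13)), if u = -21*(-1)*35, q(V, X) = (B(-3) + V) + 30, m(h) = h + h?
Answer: 2675/3 ≈ 891.67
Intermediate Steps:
B(R) = 2/3 (B(R) = 5*(1/5) + 1*(-1/3) = 1 - 1/3 = 2/3)
m(h) = 2*h
q(V, X) = 92/3 + V (q(V, X) = (2/3 + V) + 30 = 92/3 + V)
u = 735 (u = 21*35 = 735)
u + q(126, m(-13)) = 735 + (92/3 + 126) = 735 + 470/3 = 2675/3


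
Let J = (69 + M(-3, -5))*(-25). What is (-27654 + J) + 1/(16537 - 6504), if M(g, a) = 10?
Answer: -297267756/10033 ≈ -29629.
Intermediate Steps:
J = -1975 (J = (69 + 10)*(-25) = 79*(-25) = -1975)
(-27654 + J) + 1/(16537 - 6504) = (-27654 - 1975) + 1/(16537 - 6504) = -29629 + 1/10033 = -297267756/10033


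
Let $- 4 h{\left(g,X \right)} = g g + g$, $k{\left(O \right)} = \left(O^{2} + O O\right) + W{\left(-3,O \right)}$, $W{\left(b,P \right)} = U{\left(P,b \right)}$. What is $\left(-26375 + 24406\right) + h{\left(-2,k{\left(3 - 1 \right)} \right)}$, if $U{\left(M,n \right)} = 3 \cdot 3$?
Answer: $- \frac{3939}{2} \approx -1969.5$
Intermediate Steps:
$U{\left(M,n \right)} = 9$
$W{\left(b,P \right)} = 9$
$k{\left(O \right)} = 9 + 2 O^{2}$ ($k{\left(O \right)} = \left(O^{2} + O O\right) + 9 = \left(O^{2} + O^{2}\right) + 9 = 2 O^{2} + 9 = 9 + 2 O^{2}$)
$h{\left(g,X \right)} = - \frac{g}{4} - \frac{g^{2}}{4}$ ($h{\left(g,X \right)} = - \frac{g g + g}{4} = - \frac{g^{2} + g}{4} = - \frac{g + g^{2}}{4} = - \frac{g}{4} - \frac{g^{2}}{4}$)
$\left(-26375 + 24406\right) + h{\left(-2,k{\left(3 - 1 \right)} \right)} = \left(-26375 + 24406\right) - - \frac{1 - 2}{2} = -1969 - \left(- \frac{1}{2}\right) \left(-1\right) = -1969 - \frac{1}{2} = - \frac{3939}{2}$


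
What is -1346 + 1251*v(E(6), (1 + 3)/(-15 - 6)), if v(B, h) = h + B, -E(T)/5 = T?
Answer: -273800/7 ≈ -39114.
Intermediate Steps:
E(T) = -5*T
v(B, h) = B + h
-1346 + 1251*v(E(6), (1 + 3)/(-15 - 6)) = -1346 + 1251*(-5*6 + (1 + 3)/(-15 - 6)) = -1346 + 1251*(-30 + 4/(-21)) = -1346 + 1251*(-30 + 4*(-1/21)) = -1346 + 1251*(-30 - 4/21) = -1346 + 1251*(-634/21) = -1346 - 264378/7 = -273800/7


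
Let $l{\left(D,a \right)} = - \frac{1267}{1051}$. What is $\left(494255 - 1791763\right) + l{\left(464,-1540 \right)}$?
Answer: $- \frac{1363682175}{1051} \approx -1.2975 \cdot 10^{6}$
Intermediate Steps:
$l{\left(D,a \right)} = - \frac{1267}{1051}$ ($l{\left(D,a \right)} = \left(-1267\right) \frac{1}{1051} = - \frac{1267}{1051}$)
$\left(494255 - 1791763\right) + l{\left(464,-1540 \right)} = \left(494255 - 1791763\right) - \frac{1267}{1051} = -1297508 - \frac{1267}{1051} = - \frac{1363682175}{1051}$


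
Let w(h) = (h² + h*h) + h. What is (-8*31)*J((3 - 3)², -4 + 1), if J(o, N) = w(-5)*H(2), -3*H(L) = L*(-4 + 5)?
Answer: 7440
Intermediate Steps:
w(h) = h + 2*h² (w(h) = (h² + h²) + h = 2*h² + h = h + 2*h²)
H(L) = -L/3 (H(L) = -L*(-4 + 5)/3 = -L/3)
J(o, N) = -30 (J(o, N) = (-5*(1 + 2*(-5)))*(-⅓*2) = -5*(1 - 10)*(-⅔) = -5*(-9)*(-⅔) = 45*(-⅔) = -30)
(-8*31)*J((3 - 3)², -4 + 1) = -8*31*(-30) = -248*(-30) = 7440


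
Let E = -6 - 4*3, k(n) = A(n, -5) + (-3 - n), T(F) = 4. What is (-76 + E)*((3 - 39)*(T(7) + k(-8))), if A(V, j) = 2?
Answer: 37224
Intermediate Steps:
k(n) = -1 - n (k(n) = 2 + (-3 - n) = -1 - n)
E = -18 (E = -6 - 12 = -18)
(-76 + E)*((3 - 39)*(T(7) + k(-8))) = (-76 - 18)*((3 - 39)*(4 + (-1 - 1*(-8)))) = -(-3384)*(4 + (-1 + 8)) = -(-3384)*(4 + 7) = -(-3384)*11 = -94*(-396) = 37224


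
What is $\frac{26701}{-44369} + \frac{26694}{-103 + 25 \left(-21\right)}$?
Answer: $- \frac{600577157}{13931866} \approx -43.108$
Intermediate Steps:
$\frac{26701}{-44369} + \frac{26694}{-103 + 25 \left(-21\right)} = 26701 \left(- \frac{1}{44369}\right) + \frac{26694}{-103 - 525} = - \frac{26701}{44369} + \frac{26694}{-628} = - \frac{26701}{44369} + 26694 \left(- \frac{1}{628}\right) = - \frac{26701}{44369} - \frac{13347}{314} = - \frac{600577157}{13931866}$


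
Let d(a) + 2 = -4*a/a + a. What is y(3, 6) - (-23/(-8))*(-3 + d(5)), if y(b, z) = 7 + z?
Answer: 49/2 ≈ 24.500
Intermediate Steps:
d(a) = -6 + a (d(a) = -2 + (-4*a/a + a) = -2 + (-4*1 + a) = -2 + (-4 + a) = -6 + a)
y(3, 6) - (-23/(-8))*(-3 + d(5)) = (7 + 6) - (-23/(-8))*(-3 + (-6 + 5)) = 13 - (-23*(-⅛))*(-3 - 1) = 13 - 23*(-4)/8 = 13 - 1*(-23/2) = 13 + 23/2 = 49/2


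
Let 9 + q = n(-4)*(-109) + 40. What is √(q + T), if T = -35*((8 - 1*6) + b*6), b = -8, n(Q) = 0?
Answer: √1641 ≈ 40.509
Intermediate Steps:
q = 31 (q = -9 + (0*(-109) + 40) = -9 + (0 + 40) = -9 + 40 = 31)
T = 1610 (T = -35*((8 - 1*6) - 8*6) = -35*((8 - 6) - 48) = -35*(2 - 48) = -35*(-46) = 1610)
√(q + T) = √(31 + 1610) = √1641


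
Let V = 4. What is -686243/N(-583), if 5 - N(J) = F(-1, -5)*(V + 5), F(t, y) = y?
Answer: -686243/50 ≈ -13725.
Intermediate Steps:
N(J) = 50 (N(J) = 5 - (-5)*(4 + 5) = 5 - (-5)*9 = 5 - 1*(-45) = 5 + 45 = 50)
-686243/N(-583) = -686243/50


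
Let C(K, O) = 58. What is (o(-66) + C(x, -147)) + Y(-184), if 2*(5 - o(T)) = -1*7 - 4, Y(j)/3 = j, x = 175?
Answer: -967/2 ≈ -483.50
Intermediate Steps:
Y(j) = 3*j
o(T) = 21/2 (o(T) = 5 - (-1*7 - 4)/2 = 5 - (-7 - 4)/2 = 5 - ½*(-11) = 5 + 11/2 = 21/2)
(o(-66) + C(x, -147)) + Y(-184) = (21/2 + 58) + 3*(-184) = 137/2 - 552 = -967/2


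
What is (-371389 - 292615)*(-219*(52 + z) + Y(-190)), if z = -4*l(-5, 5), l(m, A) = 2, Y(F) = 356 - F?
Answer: 6035796360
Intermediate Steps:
z = -8 (z = -4*2 = -8)
(-371389 - 292615)*(-219*(52 + z) + Y(-190)) = (-371389 - 292615)*(-219*(52 - 8) + (356 - 1*(-190))) = -664004*(-219*44 + (356 + 190)) = -664004*(-9636 + 546) = -664004*(-9090) = 6035796360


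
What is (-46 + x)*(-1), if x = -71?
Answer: 117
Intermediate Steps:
(-46 + x)*(-1) = (-46 - 71)*(-1) = -117*(-1) = 117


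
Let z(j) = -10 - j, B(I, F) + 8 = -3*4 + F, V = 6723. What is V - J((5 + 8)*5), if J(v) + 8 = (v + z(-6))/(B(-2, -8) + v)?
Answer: 248986/37 ≈ 6729.4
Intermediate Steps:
B(I, F) = -20 + F (B(I, F) = -8 + (-3*4 + F) = -8 + (-12 + F) = -20 + F)
J(v) = -8 + (-4 + v)/(-28 + v) (J(v) = -8 + (v + (-10 - 1*(-6)))/((-20 - 8) + v) = -8 + (v + (-10 + 6))/(-28 + v) = -8 + (v - 4)/(-28 + v) = -8 + (-4 + v)/(-28 + v))
V - J((5 + 8)*5) = 6723 - (220 - 7*(5 + 8)*5)/(-28 + (5 + 8)*5) = 6723 - (220 - 91*5)/(-28 + 13*5) = 6723 - (220 - 7*65)/(-28 + 65) = 6723 - (220 - 455)/37 = 6723 - (-235)/37 = 6723 - 1*(-235/37) = 6723 + 235/37 = 248986/37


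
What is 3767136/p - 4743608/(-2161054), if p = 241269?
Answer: 31583230884/1773453529 ≈ 17.809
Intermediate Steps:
3767136/p - 4743608/(-2161054) = 3767136/241269 - 4743608/(-2161054) = 3767136*(1/241269) - 4743608*(-1/2161054) = 1255712/80423 + 2371804/1080527 = 31583230884/1773453529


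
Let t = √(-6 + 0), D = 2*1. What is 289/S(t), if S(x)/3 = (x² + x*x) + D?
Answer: -289/30 ≈ -9.6333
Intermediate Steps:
D = 2
t = I*√6 (t = √(-6) = I*√6 ≈ 2.4495*I)
S(x) = 6 + 6*x² (S(x) = 3*((x² + x*x) + 2) = 3*((x² + x²) + 2) = 3*(2*x² + 2) = 3*(2 + 2*x²) = 6 + 6*x²)
289/S(t) = 289/(6 + 6*(I*√6)²) = 289/(6 + 6*(-6)) = 289/(6 - 36) = 289/(-30) = 289*(-1/30) = -289/30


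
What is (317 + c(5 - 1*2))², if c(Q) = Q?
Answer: 102400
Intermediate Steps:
(317 + c(5 - 1*2))² = (317 + (5 - 1*2))² = (317 + (5 - 2))² = (317 + 3)² = 320² = 102400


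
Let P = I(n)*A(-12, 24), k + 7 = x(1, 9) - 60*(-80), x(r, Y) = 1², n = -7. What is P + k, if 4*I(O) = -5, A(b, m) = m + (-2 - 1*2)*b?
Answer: 4704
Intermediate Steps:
A(b, m) = m - 4*b (A(b, m) = m + (-2 - 2)*b = m - 4*b)
I(O) = -5/4 (I(O) = (¼)*(-5) = -5/4)
x(r, Y) = 1
k = 4794 (k = -7 + (1 - 60*(-80)) = -7 + (1 + 4800) = -7 + 4801 = 4794)
P = -90 (P = -5*(24 - 4*(-12))/4 = -5*(24 + 48)/4 = -5/4*72 = -90)
P + k = -90 + 4794 = 4704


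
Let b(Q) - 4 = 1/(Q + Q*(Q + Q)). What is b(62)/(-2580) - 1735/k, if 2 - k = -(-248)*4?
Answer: 1155354467/659835000 ≈ 1.7510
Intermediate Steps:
k = -990 (k = 2 - (-8)*(-31*4) = 2 - (-8)*(-124) = 2 - 1*992 = 2 - 992 = -990)
b(Q) = 4 + 1/(Q + 2*Q²) (b(Q) = 4 + 1/(Q + Q*(Q + Q)) = 4 + 1/(Q + Q*(2*Q)) = 4 + 1/(Q + 2*Q²))
b(62)/(-2580) - 1735/k = ((1 + 4*62 + 8*62²)/(62*(1 + 2*62)))/(-2580) - 1735/(-990) = ((1 + 248 + 8*3844)/(62*(1 + 124)))*(-1/2580) - 1735*(-1/990) = ((1/62)*(1 + 248 + 30752)/125)*(-1/2580) + 347/198 = ((1/62)*(1/125)*31001)*(-1/2580) + 347/198 = (31001/7750)*(-1/2580) + 347/198 = -31001/19995000 + 347/198 = 1155354467/659835000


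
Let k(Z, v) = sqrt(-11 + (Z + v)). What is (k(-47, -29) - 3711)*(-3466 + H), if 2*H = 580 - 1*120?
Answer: 12008796 - 3236*I*sqrt(87) ≈ 1.2009e+7 - 30183.0*I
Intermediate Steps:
k(Z, v) = sqrt(-11 + Z + v)
H = 230 (H = (580 - 1*120)/2 = (580 - 120)/2 = (1/2)*460 = 230)
(k(-47, -29) - 3711)*(-3466 + H) = (sqrt(-11 - 47 - 29) - 3711)*(-3466 + 230) = (sqrt(-87) - 3711)*(-3236) = (I*sqrt(87) - 3711)*(-3236) = (-3711 + I*sqrt(87))*(-3236) = 12008796 - 3236*I*sqrt(87)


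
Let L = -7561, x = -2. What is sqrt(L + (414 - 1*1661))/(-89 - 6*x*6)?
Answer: -2*I*sqrt(2202)/17 ≈ -5.5206*I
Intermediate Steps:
sqrt(L + (414 - 1*1661))/(-89 - 6*x*6) = sqrt(-7561 + (414 - 1*1661))/(-89 - 6*(-2)*6) = sqrt(-7561 + (414 - 1661))/(-89 + 12*6) = sqrt(-7561 - 1247)/(-89 + 72) = sqrt(-8808)/(-17) = (2*I*sqrt(2202))*(-1/17) = -2*I*sqrt(2202)/17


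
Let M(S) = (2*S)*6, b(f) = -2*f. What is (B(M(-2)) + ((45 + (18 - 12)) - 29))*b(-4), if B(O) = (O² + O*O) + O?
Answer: 9200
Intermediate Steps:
M(S) = 12*S
B(O) = O + 2*O² (B(O) = (O² + O²) + O = 2*O² + O = O + 2*O²)
(B(M(-2)) + ((45 + (18 - 12)) - 29))*b(-4) = ((12*(-2))*(1 + 2*(12*(-2))) + ((45 + (18 - 12)) - 29))*(-2*(-4)) = (-24*(1 + 2*(-24)) + ((45 + 6) - 29))*8 = (-24*(1 - 48) + (51 - 29))*8 = (-24*(-47) + 22)*8 = (1128 + 22)*8 = 1150*8 = 9200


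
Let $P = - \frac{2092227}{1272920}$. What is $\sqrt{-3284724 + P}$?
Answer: $\frac{i \sqrt{10996537501387410}}{57860} \approx 1812.4 i$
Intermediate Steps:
$P = - \frac{2092227}{1272920}$ ($P = \left(-2092227\right) \frac{1}{1272920} = - \frac{2092227}{1272920} \approx -1.6436$)
$\sqrt{-3284724 + P} = \sqrt{-3284724 - \frac{2092227}{1272920}} = \sqrt{- \frac{4181192966307}{1272920}} = \frac{i \sqrt{10996537501387410}}{57860}$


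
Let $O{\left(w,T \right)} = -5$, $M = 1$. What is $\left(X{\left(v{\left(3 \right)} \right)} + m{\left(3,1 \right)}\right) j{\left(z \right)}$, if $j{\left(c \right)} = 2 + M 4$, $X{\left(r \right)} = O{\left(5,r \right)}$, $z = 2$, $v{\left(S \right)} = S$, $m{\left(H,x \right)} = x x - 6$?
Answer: $-60$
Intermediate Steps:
$m{\left(H,x \right)} = -6 + x^{2}$ ($m{\left(H,x \right)} = x^{2} - 6 = -6 + x^{2}$)
$X{\left(r \right)} = -5$
$j{\left(c \right)} = 6$ ($j{\left(c \right)} = 2 + 1 \cdot 4 = 2 + 4 = 6$)
$\left(X{\left(v{\left(3 \right)} \right)} + m{\left(3,1 \right)}\right) j{\left(z \right)} = \left(-5 - \left(6 - 1^{2}\right)\right) 6 = \left(-5 + \left(-6 + 1\right)\right) 6 = \left(-5 - 5\right) 6 = \left(-10\right) 6 = -60$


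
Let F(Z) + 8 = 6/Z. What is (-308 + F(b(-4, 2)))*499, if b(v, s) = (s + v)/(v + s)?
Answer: -154690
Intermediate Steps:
b(v, s) = 1 (b(v, s) = (s + v)/(s + v) = 1)
F(Z) = -8 + 6/Z
(-308 + F(b(-4, 2)))*499 = (-308 + (-8 + 6/1))*499 = (-308 + (-8 + 6*1))*499 = (-308 + (-8 + 6))*499 = (-308 - 2)*499 = -310*499 = -154690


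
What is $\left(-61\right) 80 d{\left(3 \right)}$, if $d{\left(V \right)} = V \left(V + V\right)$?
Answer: $-87840$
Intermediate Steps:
$d{\left(V \right)} = 2 V^{2}$ ($d{\left(V \right)} = V 2 V = 2 V^{2}$)
$\left(-61\right) 80 d{\left(3 \right)} = \left(-61\right) 80 \cdot 2 \cdot 3^{2} = - 4880 \cdot 2 \cdot 9 = \left(-4880\right) 18 = -87840$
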